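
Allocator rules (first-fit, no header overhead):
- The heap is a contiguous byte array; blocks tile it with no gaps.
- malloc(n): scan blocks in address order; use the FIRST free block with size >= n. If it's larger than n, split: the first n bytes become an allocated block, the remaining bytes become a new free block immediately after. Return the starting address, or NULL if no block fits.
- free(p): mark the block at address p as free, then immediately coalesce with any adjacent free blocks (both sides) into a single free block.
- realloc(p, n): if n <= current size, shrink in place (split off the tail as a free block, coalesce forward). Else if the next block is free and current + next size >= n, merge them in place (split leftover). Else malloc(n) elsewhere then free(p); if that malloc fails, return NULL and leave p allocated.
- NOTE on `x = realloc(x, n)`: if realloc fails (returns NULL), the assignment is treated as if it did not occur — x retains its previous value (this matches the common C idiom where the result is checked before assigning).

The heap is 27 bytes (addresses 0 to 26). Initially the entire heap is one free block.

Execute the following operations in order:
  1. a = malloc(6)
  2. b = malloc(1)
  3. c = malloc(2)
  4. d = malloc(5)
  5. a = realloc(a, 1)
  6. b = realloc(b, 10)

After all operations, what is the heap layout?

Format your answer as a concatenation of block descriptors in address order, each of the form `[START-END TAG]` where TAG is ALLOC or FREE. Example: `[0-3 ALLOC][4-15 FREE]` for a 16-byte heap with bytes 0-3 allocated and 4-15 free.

Answer: [0-0 ALLOC][1-6 FREE][7-8 ALLOC][9-13 ALLOC][14-23 ALLOC][24-26 FREE]

Derivation:
Op 1: a = malloc(6) -> a = 0; heap: [0-5 ALLOC][6-26 FREE]
Op 2: b = malloc(1) -> b = 6; heap: [0-5 ALLOC][6-6 ALLOC][7-26 FREE]
Op 3: c = malloc(2) -> c = 7; heap: [0-5 ALLOC][6-6 ALLOC][7-8 ALLOC][9-26 FREE]
Op 4: d = malloc(5) -> d = 9; heap: [0-5 ALLOC][6-6 ALLOC][7-8 ALLOC][9-13 ALLOC][14-26 FREE]
Op 5: a = realloc(a, 1) -> a = 0; heap: [0-0 ALLOC][1-5 FREE][6-6 ALLOC][7-8 ALLOC][9-13 ALLOC][14-26 FREE]
Op 6: b = realloc(b, 10) -> b = 14; heap: [0-0 ALLOC][1-6 FREE][7-8 ALLOC][9-13 ALLOC][14-23 ALLOC][24-26 FREE]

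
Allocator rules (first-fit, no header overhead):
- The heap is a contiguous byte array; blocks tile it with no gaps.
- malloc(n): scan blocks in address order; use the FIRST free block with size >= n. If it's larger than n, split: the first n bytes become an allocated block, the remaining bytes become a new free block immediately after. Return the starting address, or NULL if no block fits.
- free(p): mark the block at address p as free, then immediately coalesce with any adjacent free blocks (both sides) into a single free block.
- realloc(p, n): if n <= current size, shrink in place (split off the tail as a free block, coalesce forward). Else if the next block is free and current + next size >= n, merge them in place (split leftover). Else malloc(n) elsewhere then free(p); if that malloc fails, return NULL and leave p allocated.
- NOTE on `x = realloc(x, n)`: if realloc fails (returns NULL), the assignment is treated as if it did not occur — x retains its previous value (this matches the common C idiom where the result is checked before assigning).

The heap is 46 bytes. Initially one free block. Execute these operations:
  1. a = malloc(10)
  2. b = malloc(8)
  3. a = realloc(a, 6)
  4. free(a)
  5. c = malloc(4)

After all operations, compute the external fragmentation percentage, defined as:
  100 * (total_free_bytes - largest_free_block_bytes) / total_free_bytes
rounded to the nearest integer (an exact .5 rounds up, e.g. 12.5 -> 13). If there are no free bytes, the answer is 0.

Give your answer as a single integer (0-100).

Op 1: a = malloc(10) -> a = 0; heap: [0-9 ALLOC][10-45 FREE]
Op 2: b = malloc(8) -> b = 10; heap: [0-9 ALLOC][10-17 ALLOC][18-45 FREE]
Op 3: a = realloc(a, 6) -> a = 0; heap: [0-5 ALLOC][6-9 FREE][10-17 ALLOC][18-45 FREE]
Op 4: free(a) -> (freed a); heap: [0-9 FREE][10-17 ALLOC][18-45 FREE]
Op 5: c = malloc(4) -> c = 0; heap: [0-3 ALLOC][4-9 FREE][10-17 ALLOC][18-45 FREE]
Free blocks: [6 28] total_free=34 largest=28 -> 100*(34-28)/34 = 600/34 ≈ 17.647 -> rounds to 18

Answer: 18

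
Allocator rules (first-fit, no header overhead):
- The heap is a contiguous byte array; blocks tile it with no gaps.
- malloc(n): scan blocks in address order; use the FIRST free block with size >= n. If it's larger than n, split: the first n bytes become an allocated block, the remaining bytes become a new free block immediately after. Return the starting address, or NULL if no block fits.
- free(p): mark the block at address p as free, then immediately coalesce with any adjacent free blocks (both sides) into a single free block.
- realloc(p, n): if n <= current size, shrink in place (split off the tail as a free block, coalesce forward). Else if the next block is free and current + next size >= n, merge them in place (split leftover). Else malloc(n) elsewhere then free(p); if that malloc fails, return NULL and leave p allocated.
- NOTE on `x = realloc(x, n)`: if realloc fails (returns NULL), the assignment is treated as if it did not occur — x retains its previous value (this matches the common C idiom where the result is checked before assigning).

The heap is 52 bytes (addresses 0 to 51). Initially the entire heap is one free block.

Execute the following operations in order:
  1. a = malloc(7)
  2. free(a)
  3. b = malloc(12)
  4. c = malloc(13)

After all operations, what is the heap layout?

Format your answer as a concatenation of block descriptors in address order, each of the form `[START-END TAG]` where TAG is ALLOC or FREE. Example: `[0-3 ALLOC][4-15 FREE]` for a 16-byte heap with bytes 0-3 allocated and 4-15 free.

Answer: [0-11 ALLOC][12-24 ALLOC][25-51 FREE]

Derivation:
Op 1: a = malloc(7) -> a = 0; heap: [0-6 ALLOC][7-51 FREE]
Op 2: free(a) -> (freed a); heap: [0-51 FREE]
Op 3: b = malloc(12) -> b = 0; heap: [0-11 ALLOC][12-51 FREE]
Op 4: c = malloc(13) -> c = 12; heap: [0-11 ALLOC][12-24 ALLOC][25-51 FREE]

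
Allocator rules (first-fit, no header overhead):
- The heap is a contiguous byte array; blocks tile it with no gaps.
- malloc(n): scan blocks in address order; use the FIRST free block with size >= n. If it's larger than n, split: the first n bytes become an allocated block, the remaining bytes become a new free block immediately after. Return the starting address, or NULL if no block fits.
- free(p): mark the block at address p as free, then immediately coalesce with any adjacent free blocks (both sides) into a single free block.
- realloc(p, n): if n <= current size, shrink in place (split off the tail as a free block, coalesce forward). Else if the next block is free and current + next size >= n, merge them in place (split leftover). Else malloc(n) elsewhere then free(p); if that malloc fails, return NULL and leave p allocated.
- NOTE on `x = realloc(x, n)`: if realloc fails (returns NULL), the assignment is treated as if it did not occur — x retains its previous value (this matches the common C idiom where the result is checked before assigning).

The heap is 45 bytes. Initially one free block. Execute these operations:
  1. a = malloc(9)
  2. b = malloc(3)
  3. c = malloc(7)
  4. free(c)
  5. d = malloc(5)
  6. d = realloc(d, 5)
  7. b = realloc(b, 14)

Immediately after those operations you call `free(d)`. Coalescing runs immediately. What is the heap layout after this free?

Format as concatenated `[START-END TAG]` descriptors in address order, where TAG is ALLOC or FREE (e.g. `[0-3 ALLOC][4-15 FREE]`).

Op 1: a = malloc(9) -> a = 0; heap: [0-8 ALLOC][9-44 FREE]
Op 2: b = malloc(3) -> b = 9; heap: [0-8 ALLOC][9-11 ALLOC][12-44 FREE]
Op 3: c = malloc(7) -> c = 12; heap: [0-8 ALLOC][9-11 ALLOC][12-18 ALLOC][19-44 FREE]
Op 4: free(c) -> (freed c); heap: [0-8 ALLOC][9-11 ALLOC][12-44 FREE]
Op 5: d = malloc(5) -> d = 12; heap: [0-8 ALLOC][9-11 ALLOC][12-16 ALLOC][17-44 FREE]
Op 6: d = realloc(d, 5) -> d = 12; heap: [0-8 ALLOC][9-11 ALLOC][12-16 ALLOC][17-44 FREE]
Op 7: b = realloc(b, 14) -> b = 17; heap: [0-8 ALLOC][9-11 FREE][12-16 ALLOC][17-30 ALLOC][31-44 FREE]
free(d): d = 12 -> block [12-16 ALLOC]; mark free, coalesce with adjacent free neighbors -> [0-8 ALLOC][9-16 FREE][17-30 ALLOC][31-44 FREE]

Answer: [0-8 ALLOC][9-16 FREE][17-30 ALLOC][31-44 FREE]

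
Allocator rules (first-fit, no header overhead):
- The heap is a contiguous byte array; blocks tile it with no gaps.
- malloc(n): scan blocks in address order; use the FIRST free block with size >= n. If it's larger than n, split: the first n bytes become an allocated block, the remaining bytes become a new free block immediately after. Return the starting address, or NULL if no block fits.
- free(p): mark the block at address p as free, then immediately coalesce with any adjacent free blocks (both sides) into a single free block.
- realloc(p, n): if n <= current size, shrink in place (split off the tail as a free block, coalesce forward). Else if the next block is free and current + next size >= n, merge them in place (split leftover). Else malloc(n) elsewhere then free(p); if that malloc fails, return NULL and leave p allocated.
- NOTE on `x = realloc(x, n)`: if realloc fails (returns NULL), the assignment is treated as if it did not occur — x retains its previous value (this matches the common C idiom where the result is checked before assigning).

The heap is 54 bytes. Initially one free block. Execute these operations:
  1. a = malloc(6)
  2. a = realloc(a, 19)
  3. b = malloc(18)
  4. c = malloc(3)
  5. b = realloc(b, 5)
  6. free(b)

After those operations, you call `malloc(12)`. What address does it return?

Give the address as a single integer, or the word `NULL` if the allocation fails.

Op 1: a = malloc(6) -> a = 0; heap: [0-5 ALLOC][6-53 FREE]
Op 2: a = realloc(a, 19) -> a = 0; heap: [0-18 ALLOC][19-53 FREE]
Op 3: b = malloc(18) -> b = 19; heap: [0-18 ALLOC][19-36 ALLOC][37-53 FREE]
Op 4: c = malloc(3) -> c = 37; heap: [0-18 ALLOC][19-36 ALLOC][37-39 ALLOC][40-53 FREE]
Op 5: b = realloc(b, 5) -> b = 19; heap: [0-18 ALLOC][19-23 ALLOC][24-36 FREE][37-39 ALLOC][40-53 FREE]
Op 6: free(b) -> (freed b); heap: [0-18 ALLOC][19-36 FREE][37-39 ALLOC][40-53 FREE]
malloc(12): first-fit scan over [0-18 ALLOC][19-36 FREE][37-39 ALLOC][40-53 FREE] -> 19

Answer: 19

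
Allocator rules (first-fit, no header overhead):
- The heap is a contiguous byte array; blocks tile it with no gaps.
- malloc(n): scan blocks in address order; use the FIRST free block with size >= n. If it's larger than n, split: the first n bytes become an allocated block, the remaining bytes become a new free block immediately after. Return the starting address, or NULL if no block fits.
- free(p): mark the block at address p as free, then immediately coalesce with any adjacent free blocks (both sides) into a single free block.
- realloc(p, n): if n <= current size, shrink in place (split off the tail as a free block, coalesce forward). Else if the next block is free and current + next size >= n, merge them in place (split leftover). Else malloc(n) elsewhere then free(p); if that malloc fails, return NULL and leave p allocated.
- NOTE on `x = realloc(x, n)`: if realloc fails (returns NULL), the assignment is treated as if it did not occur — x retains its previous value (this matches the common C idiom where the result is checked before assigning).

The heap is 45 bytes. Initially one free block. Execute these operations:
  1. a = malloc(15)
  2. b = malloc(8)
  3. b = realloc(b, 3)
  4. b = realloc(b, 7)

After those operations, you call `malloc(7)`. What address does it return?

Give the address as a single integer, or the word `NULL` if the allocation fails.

Op 1: a = malloc(15) -> a = 0; heap: [0-14 ALLOC][15-44 FREE]
Op 2: b = malloc(8) -> b = 15; heap: [0-14 ALLOC][15-22 ALLOC][23-44 FREE]
Op 3: b = realloc(b, 3) -> b = 15; heap: [0-14 ALLOC][15-17 ALLOC][18-44 FREE]
Op 4: b = realloc(b, 7) -> b = 15; heap: [0-14 ALLOC][15-21 ALLOC][22-44 FREE]
malloc(7): first-fit scan over [0-14 ALLOC][15-21 ALLOC][22-44 FREE] -> 22

Answer: 22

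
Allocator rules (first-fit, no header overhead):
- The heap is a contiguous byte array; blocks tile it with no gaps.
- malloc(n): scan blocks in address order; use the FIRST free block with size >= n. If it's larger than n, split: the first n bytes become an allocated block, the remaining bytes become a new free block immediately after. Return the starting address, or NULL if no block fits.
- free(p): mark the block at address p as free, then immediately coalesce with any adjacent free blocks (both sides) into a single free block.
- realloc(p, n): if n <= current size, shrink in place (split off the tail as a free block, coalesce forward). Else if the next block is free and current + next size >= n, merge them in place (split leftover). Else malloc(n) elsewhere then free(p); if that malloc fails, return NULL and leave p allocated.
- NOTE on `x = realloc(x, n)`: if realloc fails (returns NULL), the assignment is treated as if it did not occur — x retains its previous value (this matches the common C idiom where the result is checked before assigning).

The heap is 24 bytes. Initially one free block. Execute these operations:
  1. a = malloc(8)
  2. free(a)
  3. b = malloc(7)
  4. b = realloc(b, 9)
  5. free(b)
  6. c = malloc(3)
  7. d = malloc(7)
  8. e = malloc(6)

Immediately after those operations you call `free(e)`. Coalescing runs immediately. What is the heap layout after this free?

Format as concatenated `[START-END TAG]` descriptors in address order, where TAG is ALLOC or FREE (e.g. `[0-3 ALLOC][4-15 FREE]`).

Answer: [0-2 ALLOC][3-9 ALLOC][10-23 FREE]

Derivation:
Op 1: a = malloc(8) -> a = 0; heap: [0-7 ALLOC][8-23 FREE]
Op 2: free(a) -> (freed a); heap: [0-23 FREE]
Op 3: b = malloc(7) -> b = 0; heap: [0-6 ALLOC][7-23 FREE]
Op 4: b = realloc(b, 9) -> b = 0; heap: [0-8 ALLOC][9-23 FREE]
Op 5: free(b) -> (freed b); heap: [0-23 FREE]
Op 6: c = malloc(3) -> c = 0; heap: [0-2 ALLOC][3-23 FREE]
Op 7: d = malloc(7) -> d = 3; heap: [0-2 ALLOC][3-9 ALLOC][10-23 FREE]
Op 8: e = malloc(6) -> e = 10; heap: [0-2 ALLOC][3-9 ALLOC][10-15 ALLOC][16-23 FREE]
free(e): e = 10 -> block [10-15 ALLOC]; mark free, coalesce with adjacent free neighbors -> [0-2 ALLOC][3-9 ALLOC][10-23 FREE]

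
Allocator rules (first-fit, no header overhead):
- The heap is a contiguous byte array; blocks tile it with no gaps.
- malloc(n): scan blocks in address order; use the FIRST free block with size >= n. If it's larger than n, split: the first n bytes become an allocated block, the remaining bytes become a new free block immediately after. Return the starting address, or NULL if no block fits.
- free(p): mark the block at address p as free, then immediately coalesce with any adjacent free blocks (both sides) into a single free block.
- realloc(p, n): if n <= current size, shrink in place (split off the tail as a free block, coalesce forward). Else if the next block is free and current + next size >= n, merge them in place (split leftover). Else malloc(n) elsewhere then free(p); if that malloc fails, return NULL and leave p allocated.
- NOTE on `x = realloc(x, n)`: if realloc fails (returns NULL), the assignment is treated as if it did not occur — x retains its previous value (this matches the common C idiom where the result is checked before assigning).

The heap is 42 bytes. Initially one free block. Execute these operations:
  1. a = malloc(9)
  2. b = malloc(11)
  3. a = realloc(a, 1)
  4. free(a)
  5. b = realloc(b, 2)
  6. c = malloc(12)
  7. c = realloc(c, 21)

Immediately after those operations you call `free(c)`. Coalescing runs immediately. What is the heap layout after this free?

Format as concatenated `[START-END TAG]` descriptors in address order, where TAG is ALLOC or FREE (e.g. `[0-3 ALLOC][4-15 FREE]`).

Op 1: a = malloc(9) -> a = 0; heap: [0-8 ALLOC][9-41 FREE]
Op 2: b = malloc(11) -> b = 9; heap: [0-8 ALLOC][9-19 ALLOC][20-41 FREE]
Op 3: a = realloc(a, 1) -> a = 0; heap: [0-0 ALLOC][1-8 FREE][9-19 ALLOC][20-41 FREE]
Op 4: free(a) -> (freed a); heap: [0-8 FREE][9-19 ALLOC][20-41 FREE]
Op 5: b = realloc(b, 2) -> b = 9; heap: [0-8 FREE][9-10 ALLOC][11-41 FREE]
Op 6: c = malloc(12) -> c = 11; heap: [0-8 FREE][9-10 ALLOC][11-22 ALLOC][23-41 FREE]
Op 7: c = realloc(c, 21) -> c = 11; heap: [0-8 FREE][9-10 ALLOC][11-31 ALLOC][32-41 FREE]
free(c): c = 11 -> block [11-31 ALLOC]; mark free, coalesce with adjacent free neighbors -> [0-8 FREE][9-10 ALLOC][11-41 FREE]

Answer: [0-8 FREE][9-10 ALLOC][11-41 FREE]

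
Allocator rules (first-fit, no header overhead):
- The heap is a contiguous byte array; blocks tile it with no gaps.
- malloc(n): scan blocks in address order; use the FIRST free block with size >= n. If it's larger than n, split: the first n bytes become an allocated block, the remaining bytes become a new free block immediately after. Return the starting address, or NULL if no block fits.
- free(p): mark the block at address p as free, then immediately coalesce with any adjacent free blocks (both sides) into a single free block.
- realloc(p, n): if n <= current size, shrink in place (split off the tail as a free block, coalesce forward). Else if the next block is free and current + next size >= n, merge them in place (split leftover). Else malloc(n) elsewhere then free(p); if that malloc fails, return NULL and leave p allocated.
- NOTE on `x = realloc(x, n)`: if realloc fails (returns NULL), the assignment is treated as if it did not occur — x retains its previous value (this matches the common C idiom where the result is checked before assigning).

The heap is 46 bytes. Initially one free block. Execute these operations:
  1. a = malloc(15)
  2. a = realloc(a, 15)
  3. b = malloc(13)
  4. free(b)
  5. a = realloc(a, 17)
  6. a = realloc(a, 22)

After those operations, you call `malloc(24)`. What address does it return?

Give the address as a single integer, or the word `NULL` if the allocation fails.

Op 1: a = malloc(15) -> a = 0; heap: [0-14 ALLOC][15-45 FREE]
Op 2: a = realloc(a, 15) -> a = 0; heap: [0-14 ALLOC][15-45 FREE]
Op 3: b = malloc(13) -> b = 15; heap: [0-14 ALLOC][15-27 ALLOC][28-45 FREE]
Op 4: free(b) -> (freed b); heap: [0-14 ALLOC][15-45 FREE]
Op 5: a = realloc(a, 17) -> a = 0; heap: [0-16 ALLOC][17-45 FREE]
Op 6: a = realloc(a, 22) -> a = 0; heap: [0-21 ALLOC][22-45 FREE]
malloc(24): first-fit scan over [0-21 ALLOC][22-45 FREE] -> 22

Answer: 22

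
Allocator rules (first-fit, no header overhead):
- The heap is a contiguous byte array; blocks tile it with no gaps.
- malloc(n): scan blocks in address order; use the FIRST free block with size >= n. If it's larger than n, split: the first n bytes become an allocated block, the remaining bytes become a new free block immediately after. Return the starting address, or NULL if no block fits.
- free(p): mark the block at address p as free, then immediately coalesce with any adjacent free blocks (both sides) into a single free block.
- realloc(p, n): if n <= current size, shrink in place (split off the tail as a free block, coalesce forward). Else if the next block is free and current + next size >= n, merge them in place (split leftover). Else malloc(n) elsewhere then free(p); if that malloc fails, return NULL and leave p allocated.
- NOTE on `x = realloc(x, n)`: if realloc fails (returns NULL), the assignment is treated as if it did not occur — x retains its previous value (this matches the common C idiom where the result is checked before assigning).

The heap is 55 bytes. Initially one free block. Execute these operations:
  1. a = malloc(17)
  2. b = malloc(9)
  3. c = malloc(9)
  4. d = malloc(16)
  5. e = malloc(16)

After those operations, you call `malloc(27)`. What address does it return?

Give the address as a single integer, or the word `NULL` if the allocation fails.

Answer: NULL

Derivation:
Op 1: a = malloc(17) -> a = 0; heap: [0-16 ALLOC][17-54 FREE]
Op 2: b = malloc(9) -> b = 17; heap: [0-16 ALLOC][17-25 ALLOC][26-54 FREE]
Op 3: c = malloc(9) -> c = 26; heap: [0-16 ALLOC][17-25 ALLOC][26-34 ALLOC][35-54 FREE]
Op 4: d = malloc(16) -> d = 35; heap: [0-16 ALLOC][17-25 ALLOC][26-34 ALLOC][35-50 ALLOC][51-54 FREE]
Op 5: e = malloc(16) -> e = NULL; heap: [0-16 ALLOC][17-25 ALLOC][26-34 ALLOC][35-50 ALLOC][51-54 FREE]
malloc(27): first-fit scan over [0-16 ALLOC][17-25 ALLOC][26-34 ALLOC][35-50 ALLOC][51-54 FREE] -> NULL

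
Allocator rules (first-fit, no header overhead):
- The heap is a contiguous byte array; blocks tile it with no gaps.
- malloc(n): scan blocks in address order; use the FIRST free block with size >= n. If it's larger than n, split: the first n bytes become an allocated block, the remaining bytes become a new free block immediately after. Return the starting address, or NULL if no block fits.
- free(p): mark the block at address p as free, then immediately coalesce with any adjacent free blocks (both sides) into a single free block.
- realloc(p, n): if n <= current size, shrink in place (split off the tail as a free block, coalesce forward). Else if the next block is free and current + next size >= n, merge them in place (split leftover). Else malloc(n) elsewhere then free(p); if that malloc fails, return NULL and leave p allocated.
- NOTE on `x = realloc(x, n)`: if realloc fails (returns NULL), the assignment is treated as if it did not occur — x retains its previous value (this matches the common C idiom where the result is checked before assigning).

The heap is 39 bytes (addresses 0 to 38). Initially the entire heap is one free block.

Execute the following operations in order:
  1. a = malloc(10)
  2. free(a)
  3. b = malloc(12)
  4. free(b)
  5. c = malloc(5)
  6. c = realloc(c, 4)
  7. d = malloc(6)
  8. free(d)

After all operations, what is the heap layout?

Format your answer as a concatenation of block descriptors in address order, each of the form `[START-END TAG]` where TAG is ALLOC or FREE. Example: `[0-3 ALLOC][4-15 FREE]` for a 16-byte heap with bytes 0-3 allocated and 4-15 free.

Op 1: a = malloc(10) -> a = 0; heap: [0-9 ALLOC][10-38 FREE]
Op 2: free(a) -> (freed a); heap: [0-38 FREE]
Op 3: b = malloc(12) -> b = 0; heap: [0-11 ALLOC][12-38 FREE]
Op 4: free(b) -> (freed b); heap: [0-38 FREE]
Op 5: c = malloc(5) -> c = 0; heap: [0-4 ALLOC][5-38 FREE]
Op 6: c = realloc(c, 4) -> c = 0; heap: [0-3 ALLOC][4-38 FREE]
Op 7: d = malloc(6) -> d = 4; heap: [0-3 ALLOC][4-9 ALLOC][10-38 FREE]
Op 8: free(d) -> (freed d); heap: [0-3 ALLOC][4-38 FREE]

Answer: [0-3 ALLOC][4-38 FREE]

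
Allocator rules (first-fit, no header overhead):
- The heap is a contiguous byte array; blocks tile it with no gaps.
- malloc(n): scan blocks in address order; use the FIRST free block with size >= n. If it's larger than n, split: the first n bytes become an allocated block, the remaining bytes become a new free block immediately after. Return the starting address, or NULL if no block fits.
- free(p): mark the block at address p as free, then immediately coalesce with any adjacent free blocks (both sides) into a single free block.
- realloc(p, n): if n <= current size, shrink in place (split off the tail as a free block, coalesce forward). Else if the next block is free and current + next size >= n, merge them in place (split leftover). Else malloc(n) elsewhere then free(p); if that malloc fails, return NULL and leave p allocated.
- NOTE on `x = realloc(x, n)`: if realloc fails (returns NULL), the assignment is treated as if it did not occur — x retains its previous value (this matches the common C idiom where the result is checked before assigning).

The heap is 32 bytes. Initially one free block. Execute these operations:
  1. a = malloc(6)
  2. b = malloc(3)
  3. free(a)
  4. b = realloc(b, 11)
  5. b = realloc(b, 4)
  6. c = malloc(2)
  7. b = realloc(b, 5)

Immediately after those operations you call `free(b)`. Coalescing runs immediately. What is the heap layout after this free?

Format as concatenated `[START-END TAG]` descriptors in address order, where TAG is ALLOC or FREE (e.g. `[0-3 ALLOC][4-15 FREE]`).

Answer: [0-1 ALLOC][2-31 FREE]

Derivation:
Op 1: a = malloc(6) -> a = 0; heap: [0-5 ALLOC][6-31 FREE]
Op 2: b = malloc(3) -> b = 6; heap: [0-5 ALLOC][6-8 ALLOC][9-31 FREE]
Op 3: free(a) -> (freed a); heap: [0-5 FREE][6-8 ALLOC][9-31 FREE]
Op 4: b = realloc(b, 11) -> b = 6; heap: [0-5 FREE][6-16 ALLOC][17-31 FREE]
Op 5: b = realloc(b, 4) -> b = 6; heap: [0-5 FREE][6-9 ALLOC][10-31 FREE]
Op 6: c = malloc(2) -> c = 0; heap: [0-1 ALLOC][2-5 FREE][6-9 ALLOC][10-31 FREE]
Op 7: b = realloc(b, 5) -> b = 6; heap: [0-1 ALLOC][2-5 FREE][6-10 ALLOC][11-31 FREE]
free(b): b = 6 -> block [6-10 ALLOC]; mark free, coalesce with adjacent free neighbors -> [0-1 ALLOC][2-31 FREE]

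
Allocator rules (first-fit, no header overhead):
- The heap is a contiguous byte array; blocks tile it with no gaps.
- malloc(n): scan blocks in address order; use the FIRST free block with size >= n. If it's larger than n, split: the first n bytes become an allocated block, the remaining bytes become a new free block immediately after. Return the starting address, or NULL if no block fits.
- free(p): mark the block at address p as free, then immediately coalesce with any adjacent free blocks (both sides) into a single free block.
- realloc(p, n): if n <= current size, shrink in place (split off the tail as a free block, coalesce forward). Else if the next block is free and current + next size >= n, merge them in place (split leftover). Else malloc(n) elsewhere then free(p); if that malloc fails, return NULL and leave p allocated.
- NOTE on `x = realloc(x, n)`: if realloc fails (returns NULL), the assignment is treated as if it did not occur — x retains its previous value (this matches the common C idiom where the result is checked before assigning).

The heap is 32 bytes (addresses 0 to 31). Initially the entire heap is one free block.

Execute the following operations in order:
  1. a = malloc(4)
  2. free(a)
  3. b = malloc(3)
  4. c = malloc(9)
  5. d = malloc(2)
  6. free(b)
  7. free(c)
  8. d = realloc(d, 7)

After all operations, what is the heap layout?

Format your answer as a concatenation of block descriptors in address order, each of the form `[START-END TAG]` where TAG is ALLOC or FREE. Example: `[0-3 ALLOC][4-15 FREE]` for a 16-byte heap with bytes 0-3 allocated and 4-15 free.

Op 1: a = malloc(4) -> a = 0; heap: [0-3 ALLOC][4-31 FREE]
Op 2: free(a) -> (freed a); heap: [0-31 FREE]
Op 3: b = malloc(3) -> b = 0; heap: [0-2 ALLOC][3-31 FREE]
Op 4: c = malloc(9) -> c = 3; heap: [0-2 ALLOC][3-11 ALLOC][12-31 FREE]
Op 5: d = malloc(2) -> d = 12; heap: [0-2 ALLOC][3-11 ALLOC][12-13 ALLOC][14-31 FREE]
Op 6: free(b) -> (freed b); heap: [0-2 FREE][3-11 ALLOC][12-13 ALLOC][14-31 FREE]
Op 7: free(c) -> (freed c); heap: [0-11 FREE][12-13 ALLOC][14-31 FREE]
Op 8: d = realloc(d, 7) -> d = 12; heap: [0-11 FREE][12-18 ALLOC][19-31 FREE]

Answer: [0-11 FREE][12-18 ALLOC][19-31 FREE]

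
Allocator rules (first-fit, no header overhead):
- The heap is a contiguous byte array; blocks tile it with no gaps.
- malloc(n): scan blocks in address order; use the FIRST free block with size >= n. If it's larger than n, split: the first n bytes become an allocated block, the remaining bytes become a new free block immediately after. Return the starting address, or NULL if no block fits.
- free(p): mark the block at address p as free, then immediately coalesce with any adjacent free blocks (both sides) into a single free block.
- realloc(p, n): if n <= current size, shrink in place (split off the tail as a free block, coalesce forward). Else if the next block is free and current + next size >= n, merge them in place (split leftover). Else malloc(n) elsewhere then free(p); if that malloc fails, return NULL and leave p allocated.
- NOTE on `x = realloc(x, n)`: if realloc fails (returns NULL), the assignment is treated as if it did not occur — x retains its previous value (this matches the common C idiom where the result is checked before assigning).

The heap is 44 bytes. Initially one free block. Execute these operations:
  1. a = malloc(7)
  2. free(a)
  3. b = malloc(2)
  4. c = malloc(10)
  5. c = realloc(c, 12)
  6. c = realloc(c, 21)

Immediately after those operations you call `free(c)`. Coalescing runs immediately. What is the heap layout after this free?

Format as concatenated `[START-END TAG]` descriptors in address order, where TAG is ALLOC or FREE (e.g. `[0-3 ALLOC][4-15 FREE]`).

Op 1: a = malloc(7) -> a = 0; heap: [0-6 ALLOC][7-43 FREE]
Op 2: free(a) -> (freed a); heap: [0-43 FREE]
Op 3: b = malloc(2) -> b = 0; heap: [0-1 ALLOC][2-43 FREE]
Op 4: c = malloc(10) -> c = 2; heap: [0-1 ALLOC][2-11 ALLOC][12-43 FREE]
Op 5: c = realloc(c, 12) -> c = 2; heap: [0-1 ALLOC][2-13 ALLOC][14-43 FREE]
Op 6: c = realloc(c, 21) -> c = 2; heap: [0-1 ALLOC][2-22 ALLOC][23-43 FREE]
free(c): c = 2 -> block [2-22 ALLOC]; mark free, coalesce with adjacent free neighbors -> [0-1 ALLOC][2-43 FREE]

Answer: [0-1 ALLOC][2-43 FREE]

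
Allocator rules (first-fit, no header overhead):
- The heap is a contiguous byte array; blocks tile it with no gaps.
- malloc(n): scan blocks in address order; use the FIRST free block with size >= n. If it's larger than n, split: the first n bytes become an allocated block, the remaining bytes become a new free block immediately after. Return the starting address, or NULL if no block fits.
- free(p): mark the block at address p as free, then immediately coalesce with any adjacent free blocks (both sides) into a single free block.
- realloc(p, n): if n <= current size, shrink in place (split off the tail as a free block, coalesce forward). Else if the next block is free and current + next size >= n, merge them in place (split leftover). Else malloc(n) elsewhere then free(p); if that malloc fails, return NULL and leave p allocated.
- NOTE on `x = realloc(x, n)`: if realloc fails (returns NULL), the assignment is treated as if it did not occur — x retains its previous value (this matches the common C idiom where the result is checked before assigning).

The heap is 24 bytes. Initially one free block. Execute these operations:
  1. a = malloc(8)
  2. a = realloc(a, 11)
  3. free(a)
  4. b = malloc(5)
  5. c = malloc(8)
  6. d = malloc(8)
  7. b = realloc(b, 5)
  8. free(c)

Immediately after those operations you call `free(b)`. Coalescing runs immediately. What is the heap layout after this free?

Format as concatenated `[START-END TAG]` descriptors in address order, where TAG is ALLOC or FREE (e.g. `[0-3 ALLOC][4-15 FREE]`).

Answer: [0-12 FREE][13-20 ALLOC][21-23 FREE]

Derivation:
Op 1: a = malloc(8) -> a = 0; heap: [0-7 ALLOC][8-23 FREE]
Op 2: a = realloc(a, 11) -> a = 0; heap: [0-10 ALLOC][11-23 FREE]
Op 3: free(a) -> (freed a); heap: [0-23 FREE]
Op 4: b = malloc(5) -> b = 0; heap: [0-4 ALLOC][5-23 FREE]
Op 5: c = malloc(8) -> c = 5; heap: [0-4 ALLOC][5-12 ALLOC][13-23 FREE]
Op 6: d = malloc(8) -> d = 13; heap: [0-4 ALLOC][5-12 ALLOC][13-20 ALLOC][21-23 FREE]
Op 7: b = realloc(b, 5) -> b = 0; heap: [0-4 ALLOC][5-12 ALLOC][13-20 ALLOC][21-23 FREE]
Op 8: free(c) -> (freed c); heap: [0-4 ALLOC][5-12 FREE][13-20 ALLOC][21-23 FREE]
free(b): b = 0 -> block [0-4 ALLOC]; mark free, coalesce with adjacent free neighbors -> [0-12 FREE][13-20 ALLOC][21-23 FREE]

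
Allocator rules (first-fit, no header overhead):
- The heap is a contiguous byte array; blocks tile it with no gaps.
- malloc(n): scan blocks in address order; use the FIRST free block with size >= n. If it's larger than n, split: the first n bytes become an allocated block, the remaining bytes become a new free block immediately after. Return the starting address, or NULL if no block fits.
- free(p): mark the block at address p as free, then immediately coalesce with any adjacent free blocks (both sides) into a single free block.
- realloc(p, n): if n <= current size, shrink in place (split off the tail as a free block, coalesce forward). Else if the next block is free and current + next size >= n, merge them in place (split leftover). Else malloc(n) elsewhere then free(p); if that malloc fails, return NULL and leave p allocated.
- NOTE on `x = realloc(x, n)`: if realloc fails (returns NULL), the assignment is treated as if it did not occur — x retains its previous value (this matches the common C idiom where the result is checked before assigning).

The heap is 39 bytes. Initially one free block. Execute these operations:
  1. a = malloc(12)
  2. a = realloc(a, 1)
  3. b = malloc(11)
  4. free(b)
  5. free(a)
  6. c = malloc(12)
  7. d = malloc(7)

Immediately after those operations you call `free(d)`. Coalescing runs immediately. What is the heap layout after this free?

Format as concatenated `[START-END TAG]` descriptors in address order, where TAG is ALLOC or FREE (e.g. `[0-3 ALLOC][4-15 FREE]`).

Answer: [0-11 ALLOC][12-38 FREE]

Derivation:
Op 1: a = malloc(12) -> a = 0; heap: [0-11 ALLOC][12-38 FREE]
Op 2: a = realloc(a, 1) -> a = 0; heap: [0-0 ALLOC][1-38 FREE]
Op 3: b = malloc(11) -> b = 1; heap: [0-0 ALLOC][1-11 ALLOC][12-38 FREE]
Op 4: free(b) -> (freed b); heap: [0-0 ALLOC][1-38 FREE]
Op 5: free(a) -> (freed a); heap: [0-38 FREE]
Op 6: c = malloc(12) -> c = 0; heap: [0-11 ALLOC][12-38 FREE]
Op 7: d = malloc(7) -> d = 12; heap: [0-11 ALLOC][12-18 ALLOC][19-38 FREE]
free(d): d = 12 -> block [12-18 ALLOC]; mark free, coalesce with adjacent free neighbors -> [0-11 ALLOC][12-38 FREE]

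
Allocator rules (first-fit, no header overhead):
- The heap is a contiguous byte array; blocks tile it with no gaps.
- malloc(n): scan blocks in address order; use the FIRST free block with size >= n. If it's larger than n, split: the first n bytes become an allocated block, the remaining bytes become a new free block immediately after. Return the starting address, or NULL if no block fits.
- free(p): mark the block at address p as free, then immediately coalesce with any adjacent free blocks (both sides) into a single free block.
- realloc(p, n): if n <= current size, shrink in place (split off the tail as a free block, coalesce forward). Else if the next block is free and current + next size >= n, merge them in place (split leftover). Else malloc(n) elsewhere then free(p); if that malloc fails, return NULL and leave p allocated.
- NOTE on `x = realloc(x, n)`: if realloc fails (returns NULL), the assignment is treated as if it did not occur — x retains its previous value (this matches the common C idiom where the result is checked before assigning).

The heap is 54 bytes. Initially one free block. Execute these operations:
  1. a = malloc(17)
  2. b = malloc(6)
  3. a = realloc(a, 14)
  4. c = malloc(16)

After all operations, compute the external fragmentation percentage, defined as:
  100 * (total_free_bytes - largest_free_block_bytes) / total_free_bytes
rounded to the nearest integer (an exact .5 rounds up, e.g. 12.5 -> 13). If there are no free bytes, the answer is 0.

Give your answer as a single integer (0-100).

Answer: 17

Derivation:
Op 1: a = malloc(17) -> a = 0; heap: [0-16 ALLOC][17-53 FREE]
Op 2: b = malloc(6) -> b = 17; heap: [0-16 ALLOC][17-22 ALLOC][23-53 FREE]
Op 3: a = realloc(a, 14) -> a = 0; heap: [0-13 ALLOC][14-16 FREE][17-22 ALLOC][23-53 FREE]
Op 4: c = malloc(16) -> c = 23; heap: [0-13 ALLOC][14-16 FREE][17-22 ALLOC][23-38 ALLOC][39-53 FREE]
Free blocks: [3 15] total_free=18 largest=15 -> 100*(18-15)/18 = 300/18 ≈ 16.667 -> rounds to 17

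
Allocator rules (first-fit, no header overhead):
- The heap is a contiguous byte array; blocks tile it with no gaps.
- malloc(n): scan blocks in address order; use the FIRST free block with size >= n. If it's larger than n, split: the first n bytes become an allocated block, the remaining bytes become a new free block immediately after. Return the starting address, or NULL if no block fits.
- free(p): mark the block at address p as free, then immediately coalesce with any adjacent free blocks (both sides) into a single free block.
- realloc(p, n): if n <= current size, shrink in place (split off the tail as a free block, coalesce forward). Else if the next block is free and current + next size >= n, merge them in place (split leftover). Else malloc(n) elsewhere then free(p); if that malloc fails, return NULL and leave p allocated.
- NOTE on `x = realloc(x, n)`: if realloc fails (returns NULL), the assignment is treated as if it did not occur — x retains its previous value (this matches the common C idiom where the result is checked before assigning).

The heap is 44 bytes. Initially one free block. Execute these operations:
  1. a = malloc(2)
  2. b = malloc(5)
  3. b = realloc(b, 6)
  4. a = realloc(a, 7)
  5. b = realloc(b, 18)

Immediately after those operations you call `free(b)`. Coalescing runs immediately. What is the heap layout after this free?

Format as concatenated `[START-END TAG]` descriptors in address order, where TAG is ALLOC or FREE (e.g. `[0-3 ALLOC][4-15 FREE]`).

Op 1: a = malloc(2) -> a = 0; heap: [0-1 ALLOC][2-43 FREE]
Op 2: b = malloc(5) -> b = 2; heap: [0-1 ALLOC][2-6 ALLOC][7-43 FREE]
Op 3: b = realloc(b, 6) -> b = 2; heap: [0-1 ALLOC][2-7 ALLOC][8-43 FREE]
Op 4: a = realloc(a, 7) -> a = 8; heap: [0-1 FREE][2-7 ALLOC][8-14 ALLOC][15-43 FREE]
Op 5: b = realloc(b, 18) -> b = 15; heap: [0-7 FREE][8-14 ALLOC][15-32 ALLOC][33-43 FREE]
free(b): b = 15 -> block [15-32 ALLOC]; mark free, coalesce with adjacent free neighbors -> [0-7 FREE][8-14 ALLOC][15-43 FREE]

Answer: [0-7 FREE][8-14 ALLOC][15-43 FREE]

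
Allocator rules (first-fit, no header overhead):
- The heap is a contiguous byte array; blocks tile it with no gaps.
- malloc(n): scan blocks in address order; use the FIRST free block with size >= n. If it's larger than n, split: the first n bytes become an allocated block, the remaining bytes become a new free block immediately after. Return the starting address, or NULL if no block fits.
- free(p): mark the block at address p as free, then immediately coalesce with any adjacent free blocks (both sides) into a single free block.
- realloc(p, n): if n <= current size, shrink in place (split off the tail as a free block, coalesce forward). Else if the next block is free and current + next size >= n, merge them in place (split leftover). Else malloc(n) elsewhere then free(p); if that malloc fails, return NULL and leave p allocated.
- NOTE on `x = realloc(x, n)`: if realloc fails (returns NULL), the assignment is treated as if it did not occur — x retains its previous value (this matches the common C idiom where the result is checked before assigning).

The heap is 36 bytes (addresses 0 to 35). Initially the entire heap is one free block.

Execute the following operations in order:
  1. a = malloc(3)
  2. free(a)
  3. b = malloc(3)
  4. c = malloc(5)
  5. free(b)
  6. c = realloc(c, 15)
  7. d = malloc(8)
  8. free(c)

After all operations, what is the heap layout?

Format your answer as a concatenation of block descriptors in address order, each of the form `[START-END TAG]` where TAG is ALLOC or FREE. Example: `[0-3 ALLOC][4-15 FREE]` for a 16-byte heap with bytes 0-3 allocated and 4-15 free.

Op 1: a = malloc(3) -> a = 0; heap: [0-2 ALLOC][3-35 FREE]
Op 2: free(a) -> (freed a); heap: [0-35 FREE]
Op 3: b = malloc(3) -> b = 0; heap: [0-2 ALLOC][3-35 FREE]
Op 4: c = malloc(5) -> c = 3; heap: [0-2 ALLOC][3-7 ALLOC][8-35 FREE]
Op 5: free(b) -> (freed b); heap: [0-2 FREE][3-7 ALLOC][8-35 FREE]
Op 6: c = realloc(c, 15) -> c = 3; heap: [0-2 FREE][3-17 ALLOC][18-35 FREE]
Op 7: d = malloc(8) -> d = 18; heap: [0-2 FREE][3-17 ALLOC][18-25 ALLOC][26-35 FREE]
Op 8: free(c) -> (freed c); heap: [0-17 FREE][18-25 ALLOC][26-35 FREE]

Answer: [0-17 FREE][18-25 ALLOC][26-35 FREE]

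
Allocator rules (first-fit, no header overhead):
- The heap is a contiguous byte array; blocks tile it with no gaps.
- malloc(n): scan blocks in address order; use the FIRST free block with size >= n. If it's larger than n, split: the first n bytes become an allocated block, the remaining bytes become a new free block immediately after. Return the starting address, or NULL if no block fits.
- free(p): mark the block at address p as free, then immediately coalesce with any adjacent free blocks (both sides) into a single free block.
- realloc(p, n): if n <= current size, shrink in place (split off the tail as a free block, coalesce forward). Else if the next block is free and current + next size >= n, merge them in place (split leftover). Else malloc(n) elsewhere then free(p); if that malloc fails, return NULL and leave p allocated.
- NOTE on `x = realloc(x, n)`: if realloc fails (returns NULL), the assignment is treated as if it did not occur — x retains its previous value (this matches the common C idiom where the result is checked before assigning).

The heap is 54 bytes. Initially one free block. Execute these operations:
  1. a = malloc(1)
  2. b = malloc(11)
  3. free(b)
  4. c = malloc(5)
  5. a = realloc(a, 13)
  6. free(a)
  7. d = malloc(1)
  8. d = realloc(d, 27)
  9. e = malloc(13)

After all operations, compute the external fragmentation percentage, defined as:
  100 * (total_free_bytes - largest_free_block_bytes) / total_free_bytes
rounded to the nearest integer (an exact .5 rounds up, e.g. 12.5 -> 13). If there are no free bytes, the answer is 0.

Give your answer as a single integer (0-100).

Answer: 11

Derivation:
Op 1: a = malloc(1) -> a = 0; heap: [0-0 ALLOC][1-53 FREE]
Op 2: b = malloc(11) -> b = 1; heap: [0-0 ALLOC][1-11 ALLOC][12-53 FREE]
Op 3: free(b) -> (freed b); heap: [0-0 ALLOC][1-53 FREE]
Op 4: c = malloc(5) -> c = 1; heap: [0-0 ALLOC][1-5 ALLOC][6-53 FREE]
Op 5: a = realloc(a, 13) -> a = 6; heap: [0-0 FREE][1-5 ALLOC][6-18 ALLOC][19-53 FREE]
Op 6: free(a) -> (freed a); heap: [0-0 FREE][1-5 ALLOC][6-53 FREE]
Op 7: d = malloc(1) -> d = 0; heap: [0-0 ALLOC][1-5 ALLOC][6-53 FREE]
Op 8: d = realloc(d, 27) -> d = 6; heap: [0-0 FREE][1-5 ALLOC][6-32 ALLOC][33-53 FREE]
Op 9: e = malloc(13) -> e = 33; heap: [0-0 FREE][1-5 ALLOC][6-32 ALLOC][33-45 ALLOC][46-53 FREE]
Free blocks: [1 8] total_free=9 largest=8 -> 100*(9-8)/9 = 100/9 ≈ 11.111 -> rounds to 11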